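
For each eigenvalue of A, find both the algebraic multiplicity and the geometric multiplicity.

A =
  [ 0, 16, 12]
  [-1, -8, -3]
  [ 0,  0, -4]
λ = -4: alg = 3, geom = 2

Step 1 — factor the characteristic polynomial to read off the algebraic multiplicities:
  χ_A(x) = (x + 4)^3

Step 2 — compute geometric multiplicities via the rank-nullity identity g(λ) = n − rank(A − λI):
  rank(A − (-4)·I) = 1, so dim ker(A − (-4)·I) = n − 1 = 2

Summary:
  λ = -4: algebraic multiplicity = 3, geometric multiplicity = 2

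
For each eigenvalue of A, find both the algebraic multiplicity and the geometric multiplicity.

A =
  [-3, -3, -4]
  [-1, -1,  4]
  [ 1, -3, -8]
λ = -4: alg = 3, geom = 2

Step 1 — factor the characteristic polynomial to read off the algebraic multiplicities:
  χ_A(x) = (x + 4)^3

Step 2 — compute geometric multiplicities via the rank-nullity identity g(λ) = n − rank(A − λI):
  rank(A − (-4)·I) = 1, so dim ker(A − (-4)·I) = n − 1 = 2

Summary:
  λ = -4: algebraic multiplicity = 3, geometric multiplicity = 2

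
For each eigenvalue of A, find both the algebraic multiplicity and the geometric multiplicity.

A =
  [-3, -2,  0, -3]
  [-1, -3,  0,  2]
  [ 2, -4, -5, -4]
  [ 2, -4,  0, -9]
λ = -5: alg = 4, geom = 2

Step 1 — factor the characteristic polynomial to read off the algebraic multiplicities:
  χ_A(x) = (x + 5)^4

Step 2 — compute geometric multiplicities via the rank-nullity identity g(λ) = n − rank(A − λI):
  rank(A − (-5)·I) = 2, so dim ker(A − (-5)·I) = n − 2 = 2

Summary:
  λ = -5: algebraic multiplicity = 4, geometric multiplicity = 2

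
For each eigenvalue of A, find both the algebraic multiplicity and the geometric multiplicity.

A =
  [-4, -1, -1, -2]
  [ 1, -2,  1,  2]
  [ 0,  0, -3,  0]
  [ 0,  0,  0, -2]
λ = -3: alg = 3, geom = 2; λ = -2: alg = 1, geom = 1

Step 1 — factor the characteristic polynomial to read off the algebraic multiplicities:
  χ_A(x) = (x + 2)*(x + 3)^3

Step 2 — compute geometric multiplicities via the rank-nullity identity g(λ) = n − rank(A − λI):
  rank(A − (-3)·I) = 2, so dim ker(A − (-3)·I) = n − 2 = 2
  rank(A − (-2)·I) = 3, so dim ker(A − (-2)·I) = n − 3 = 1

Summary:
  λ = -3: algebraic multiplicity = 3, geometric multiplicity = 2
  λ = -2: algebraic multiplicity = 1, geometric multiplicity = 1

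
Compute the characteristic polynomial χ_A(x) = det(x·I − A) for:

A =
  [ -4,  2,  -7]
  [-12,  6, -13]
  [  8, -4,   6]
x^3 - 8*x^2 + 16*x

Expanding det(x·I − A) (e.g. by cofactor expansion or by noting that A is similar to its Jordan form J, which has the same characteristic polynomial as A) gives
  χ_A(x) = x^3 - 8*x^2 + 16*x
which factors as x*(x - 4)^2. The eigenvalues (with algebraic multiplicities) are λ = 0 with multiplicity 1, λ = 4 with multiplicity 2.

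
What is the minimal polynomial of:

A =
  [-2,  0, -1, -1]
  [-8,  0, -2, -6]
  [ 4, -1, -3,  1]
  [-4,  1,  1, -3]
x^2 + 4*x + 4

The characteristic polynomial is χ_A(x) = (x + 2)^4, so the eigenvalues are known. The minimal polynomial is
  m_A(x) = Π_λ (x − λ)^{k_λ}
where k_λ is the size of the *largest* Jordan block for λ (equivalently, the smallest k with (A − λI)^k v = 0 for every generalised eigenvector v of λ).

  λ = -2: largest Jordan block has size 2, contributing (x + 2)^2

So m_A(x) = (x + 2)^2 = x^2 + 4*x + 4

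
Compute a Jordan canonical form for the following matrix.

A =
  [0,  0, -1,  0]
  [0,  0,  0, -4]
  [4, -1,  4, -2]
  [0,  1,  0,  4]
J_3(2) ⊕ J_1(2)

The characteristic polynomial is
  det(x·I − A) = x^4 - 8*x^3 + 24*x^2 - 32*x + 16 = (x - 2)^4

Eigenvalues and multiplicities (the geometric multiplicity of λ is n − rank(A − λI), which equals the number of Jordan blocks for λ):
  λ = 2: algebraic multiplicity = 4, geometric multiplicity = 2

Determining the block sizes for each eigenvalue:
  λ = 2: with am = 4 and gm = 2, the partition is not yet determined (e.g. several partitions of 4 into 2 parts exist). Let N = A − (2)·I. Computing rank(N^1) = 2, rank(N^2) = 1, rank(N^3) = 0; the number of blocks of size ≥ j is rank(N^{j−1}) − rank(N^j), giving [2, 1, 1]. So we have 1 block(s) of size 3, 1 block(s) of size 1 → block sizes [3, 1]

Assembling the blocks gives a Jordan form
J =
  [2, 1, 0, 0]
  [0, 2, 1, 0]
  [0, 0, 2, 0]
  [0, 0, 0, 2]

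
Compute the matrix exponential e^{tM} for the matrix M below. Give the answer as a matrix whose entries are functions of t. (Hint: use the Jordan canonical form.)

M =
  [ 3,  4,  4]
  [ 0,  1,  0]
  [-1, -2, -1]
e^{tM} =
  [2*t*exp(t) + exp(t), 4*t*exp(t), 4*t*exp(t)]
  [0, exp(t), 0]
  [-t*exp(t), -2*t*exp(t), -2*t*exp(t) + exp(t)]

Strategy: write M = P · J · P⁻¹ where J is a Jordan canonical form, so e^{tM} = P · e^{tJ} · P⁻¹, and e^{tJ} can be computed block-by-block.

M has Jordan form
J =
  [1, 1, 0]
  [0, 1, 0]
  [0, 0, 1]
(up to reordering of blocks).

Per-block formulas:
  For a 1×1 block at λ = 1: exp(t · [1]) = [e^(1t)].
  For a 2×2 Jordan block J_2(1): exp(t · J_2(1)) = e^(1t)·(I + t·N), where N is the 2×2 nilpotent shift.

After assembling e^{tJ} and conjugating by P, we get:

e^{tM} =
  [2*t*exp(t) + exp(t), 4*t*exp(t), 4*t*exp(t)]
  [0, exp(t), 0]
  [-t*exp(t), -2*t*exp(t), -2*t*exp(t) + exp(t)]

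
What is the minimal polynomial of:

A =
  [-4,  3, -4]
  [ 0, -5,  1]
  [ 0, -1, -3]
x^3 + 12*x^2 + 48*x + 64

The characteristic polynomial is χ_A(x) = (x + 4)^3, so the eigenvalues are known. The minimal polynomial is
  m_A(x) = Π_λ (x − λ)^{k_λ}
where k_λ is the size of the *largest* Jordan block for λ (equivalently, the smallest k with (A − λI)^k v = 0 for every generalised eigenvector v of λ).

  λ = -4: largest Jordan block has size 3, contributing (x + 4)^3

So m_A(x) = (x + 4)^3 = x^3 + 12*x^2 + 48*x + 64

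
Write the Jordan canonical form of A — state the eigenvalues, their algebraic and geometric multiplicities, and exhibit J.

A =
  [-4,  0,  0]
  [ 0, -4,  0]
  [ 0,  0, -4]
J_1(-4) ⊕ J_1(-4) ⊕ J_1(-4)

The characteristic polynomial is
  det(x·I − A) = x^3 + 12*x^2 + 48*x + 64 = (x + 4)^3

Eigenvalues and multiplicities (the geometric multiplicity of λ is n − rank(A − λI), which equals the number of Jordan blocks for λ):
  λ = -4: algebraic multiplicity = 3, geometric multiplicity = 3

Determining the block sizes for each eigenvalue:
  λ = -4: gm = am = 3, so every block has size 1 → block sizes [1, 1, 1]

Assembling the blocks gives a Jordan form
J =
  [-4,  0,  0]
  [ 0, -4,  0]
  [ 0,  0, -4]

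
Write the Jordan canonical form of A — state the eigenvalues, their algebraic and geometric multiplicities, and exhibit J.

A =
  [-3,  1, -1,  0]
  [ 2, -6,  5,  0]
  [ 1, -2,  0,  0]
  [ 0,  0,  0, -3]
J_3(-3) ⊕ J_1(-3)

The characteristic polynomial is
  det(x·I − A) = x^4 + 12*x^3 + 54*x^2 + 108*x + 81 = (x + 3)^4

Eigenvalues and multiplicities (the geometric multiplicity of λ is n − rank(A − λI), which equals the number of Jordan blocks for λ):
  λ = -3: algebraic multiplicity = 4, geometric multiplicity = 2

Determining the block sizes for each eigenvalue:
  λ = -3: with am = 4 and gm = 2, the partition is not yet determined (e.g. several partitions of 4 into 2 parts exist). Let N = A − (-3)·I. Computing rank(N^1) = 2, rank(N^2) = 1, rank(N^3) = 0; the number of blocks of size ≥ j is rank(N^{j−1}) − rank(N^j), giving [2, 1, 1]. So we have 1 block(s) of size 3, 1 block(s) of size 1 → block sizes [3, 1]

Assembling the blocks gives a Jordan form
J =
  [-3,  1,  0,  0]
  [ 0, -3,  1,  0]
  [ 0,  0, -3,  0]
  [ 0,  0,  0, -3]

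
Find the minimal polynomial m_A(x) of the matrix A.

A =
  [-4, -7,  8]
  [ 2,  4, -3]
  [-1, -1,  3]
x^3 - 3*x^2 + 3*x - 1

The characteristic polynomial is χ_A(x) = (x - 1)^3, so the eigenvalues are known. The minimal polynomial is
  m_A(x) = Π_λ (x − λ)^{k_λ}
where k_λ is the size of the *largest* Jordan block for λ (equivalently, the smallest k with (A − λI)^k v = 0 for every generalised eigenvector v of λ).

  λ = 1: largest Jordan block has size 3, contributing (x − 1)^3

So m_A(x) = (x - 1)^3 = x^3 - 3*x^2 + 3*x - 1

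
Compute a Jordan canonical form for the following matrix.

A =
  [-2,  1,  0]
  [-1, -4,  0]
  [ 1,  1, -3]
J_2(-3) ⊕ J_1(-3)

The characteristic polynomial is
  det(x·I − A) = x^3 + 9*x^2 + 27*x + 27 = (x + 3)^3

Eigenvalues and multiplicities (the geometric multiplicity of λ is n − rank(A − λI), which equals the number of Jordan blocks for λ):
  λ = -3: algebraic multiplicity = 3, geometric multiplicity = 2

Determining the block sizes for each eigenvalue:
  λ = -3: 2 blocks summing to 3 forces exactly one block of size 2 and the rest size 1 → block sizes [2, 1]

Assembling the blocks gives a Jordan form
J =
  [-3,  1,  0]
  [ 0, -3,  0]
  [ 0,  0, -3]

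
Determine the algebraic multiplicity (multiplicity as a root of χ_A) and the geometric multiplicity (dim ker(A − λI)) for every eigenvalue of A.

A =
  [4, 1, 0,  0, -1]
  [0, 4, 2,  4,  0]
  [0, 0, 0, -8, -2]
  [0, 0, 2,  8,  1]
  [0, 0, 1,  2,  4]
λ = 4: alg = 5, geom = 2

Step 1 — factor the characteristic polynomial to read off the algebraic multiplicities:
  χ_A(x) = (x - 4)^5

Step 2 — compute geometric multiplicities via the rank-nullity identity g(λ) = n − rank(A − λI):
  rank(A − (4)·I) = 3, so dim ker(A − (4)·I) = n − 3 = 2

Summary:
  λ = 4: algebraic multiplicity = 5, geometric multiplicity = 2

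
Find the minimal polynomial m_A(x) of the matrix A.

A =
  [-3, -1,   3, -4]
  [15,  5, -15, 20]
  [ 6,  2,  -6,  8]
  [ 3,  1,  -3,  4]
x^2

The characteristic polynomial is χ_A(x) = x^4, so the eigenvalues are known. The minimal polynomial is
  m_A(x) = Π_λ (x − λ)^{k_λ}
where k_λ is the size of the *largest* Jordan block for λ (equivalently, the smallest k with (A − λI)^k v = 0 for every generalised eigenvector v of λ).

  λ = 0: largest Jordan block has size 2, contributing (x − 0)^2

So m_A(x) = x^2 = x^2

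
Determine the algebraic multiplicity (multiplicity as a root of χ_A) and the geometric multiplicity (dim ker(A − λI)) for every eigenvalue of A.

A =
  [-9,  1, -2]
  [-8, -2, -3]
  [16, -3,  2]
λ = -3: alg = 3, geom = 1

Step 1 — factor the characteristic polynomial to read off the algebraic multiplicities:
  χ_A(x) = (x + 3)^3

Step 2 — compute geometric multiplicities via the rank-nullity identity g(λ) = n − rank(A − λI):
  rank(A − (-3)·I) = 2, so dim ker(A − (-3)·I) = n − 2 = 1

Summary:
  λ = -3: algebraic multiplicity = 3, geometric multiplicity = 1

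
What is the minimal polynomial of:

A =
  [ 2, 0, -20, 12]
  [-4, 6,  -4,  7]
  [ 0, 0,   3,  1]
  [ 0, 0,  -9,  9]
x^4 - 20*x^3 + 144*x^2 - 432*x + 432

The characteristic polynomial is χ_A(x) = (x - 6)^3*(x - 2), so the eigenvalues are known. The minimal polynomial is
  m_A(x) = Π_λ (x − λ)^{k_λ}
where k_λ is the size of the *largest* Jordan block for λ (equivalently, the smallest k with (A − λI)^k v = 0 for every generalised eigenvector v of λ).

  λ = 2: largest Jordan block has size 1, contributing (x − 2)
  λ = 6: largest Jordan block has size 3, contributing (x − 6)^3

So m_A(x) = (x - 6)^3*(x - 2) = x^4 - 20*x^3 + 144*x^2 - 432*x + 432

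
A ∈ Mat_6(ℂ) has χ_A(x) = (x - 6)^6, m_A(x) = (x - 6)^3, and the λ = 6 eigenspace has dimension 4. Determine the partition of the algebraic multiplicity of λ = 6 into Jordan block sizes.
Block sizes for λ = 6: [3, 1, 1, 1]

Step 1 — from the characteristic polynomial, algebraic multiplicity of λ = 6 is 6. From dim ker(A − (6)·I) = 4, there are exactly 4 Jordan blocks for λ = 6.
Step 2 — from the minimal polynomial, the factor (x − 6)^3 tells us the largest block for λ = 6 has size 3.
Step 3 — with total size 6, 4 blocks, and largest block 3, the block sizes (in nonincreasing order) are [3, 1, 1, 1].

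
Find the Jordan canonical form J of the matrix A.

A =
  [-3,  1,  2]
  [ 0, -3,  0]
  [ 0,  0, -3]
J_2(-3) ⊕ J_1(-3)

The characteristic polynomial is
  det(x·I − A) = x^3 + 9*x^2 + 27*x + 27 = (x + 3)^3

Eigenvalues and multiplicities (the geometric multiplicity of λ is n − rank(A − λI), which equals the number of Jordan blocks for λ):
  λ = -3: algebraic multiplicity = 3, geometric multiplicity = 2

Determining the block sizes for each eigenvalue:
  λ = -3: 2 blocks summing to 3 forces exactly one block of size 2 and the rest size 1 → block sizes [2, 1]

Assembling the blocks gives a Jordan form
J =
  [-3,  1,  0]
  [ 0, -3,  0]
  [ 0,  0, -3]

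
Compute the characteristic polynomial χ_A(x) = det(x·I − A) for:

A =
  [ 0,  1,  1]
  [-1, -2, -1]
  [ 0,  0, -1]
x^3 + 3*x^2 + 3*x + 1

Expanding det(x·I − A) (e.g. by cofactor expansion or by noting that A is similar to its Jordan form J, which has the same characteristic polynomial as A) gives
  χ_A(x) = x^3 + 3*x^2 + 3*x + 1
which factors as (x + 1)^3. The eigenvalues (with algebraic multiplicities) are λ = -1 with multiplicity 3.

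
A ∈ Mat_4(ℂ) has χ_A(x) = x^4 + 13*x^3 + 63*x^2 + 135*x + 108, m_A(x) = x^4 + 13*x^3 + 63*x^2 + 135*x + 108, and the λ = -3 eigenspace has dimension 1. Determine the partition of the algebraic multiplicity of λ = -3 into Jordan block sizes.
Block sizes for λ = -3: [3]

Step 1 — from the characteristic polynomial, algebraic multiplicity of λ = -3 is 3. From dim ker(A − (-3)·I) = 1, there are exactly 1 Jordan blocks for λ = -3.
Step 2 — from the minimal polynomial, the factor (x + 3)^3 tells us the largest block for λ = -3 has size 3.
Step 3 — with total size 3, 1 blocks, and largest block 3, the block sizes (in nonincreasing order) are [3].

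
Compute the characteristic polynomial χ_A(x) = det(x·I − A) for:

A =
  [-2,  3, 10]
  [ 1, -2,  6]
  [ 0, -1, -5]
x^3 + 9*x^2 + 27*x + 27

Expanding det(x·I − A) (e.g. by cofactor expansion or by noting that A is similar to its Jordan form J, which has the same characteristic polynomial as A) gives
  χ_A(x) = x^3 + 9*x^2 + 27*x + 27
which factors as (x + 3)^3. The eigenvalues (with algebraic multiplicities) are λ = -3 with multiplicity 3.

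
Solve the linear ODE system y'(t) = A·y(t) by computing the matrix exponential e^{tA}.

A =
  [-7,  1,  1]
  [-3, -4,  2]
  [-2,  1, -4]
e^{tA} =
  [-t^2*exp(-5*t)/2 - 2*t*exp(-5*t) + exp(-5*t), t*exp(-5*t), t^2*exp(-5*t)/2 + t*exp(-5*t)]
  [-t^2*exp(-5*t)/2 - 3*t*exp(-5*t), t*exp(-5*t) + exp(-5*t), t^2*exp(-5*t)/2 + 2*t*exp(-5*t)]
  [-t^2*exp(-5*t)/2 - 2*t*exp(-5*t), t*exp(-5*t), t^2*exp(-5*t)/2 + t*exp(-5*t) + exp(-5*t)]

Strategy: write A = P · J · P⁻¹ where J is a Jordan canonical form, so e^{tA} = P · e^{tJ} · P⁻¹, and e^{tJ} can be computed block-by-block.

A has Jordan form
J =
  [-5,  1,  0]
  [ 0, -5,  1]
  [ 0,  0, -5]
(up to reordering of blocks).

Per-block formulas:
  For a 3×3 Jordan block J_3(-5): exp(t · J_3(-5)) = e^(-5t)·(I + t·N + (t^2/2)·N^2), where N is the 3×3 nilpotent shift.

After assembling e^{tJ} and conjugating by P, we get:

e^{tA} =
  [-t^2*exp(-5*t)/2 - 2*t*exp(-5*t) + exp(-5*t), t*exp(-5*t), t^2*exp(-5*t)/2 + t*exp(-5*t)]
  [-t^2*exp(-5*t)/2 - 3*t*exp(-5*t), t*exp(-5*t) + exp(-5*t), t^2*exp(-5*t)/2 + 2*t*exp(-5*t)]
  [-t^2*exp(-5*t)/2 - 2*t*exp(-5*t), t*exp(-5*t), t^2*exp(-5*t)/2 + t*exp(-5*t) + exp(-5*t)]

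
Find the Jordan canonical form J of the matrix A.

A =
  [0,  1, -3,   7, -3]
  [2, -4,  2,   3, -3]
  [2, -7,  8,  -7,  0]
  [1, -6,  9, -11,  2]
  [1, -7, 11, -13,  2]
J_3(-1) ⊕ J_2(-1)

The characteristic polynomial is
  det(x·I − A) = x^5 + 5*x^4 + 10*x^3 + 10*x^2 + 5*x + 1 = (x + 1)^5

Eigenvalues and multiplicities (the geometric multiplicity of λ is n − rank(A − λI), which equals the number of Jordan blocks for λ):
  λ = -1: algebraic multiplicity = 5, geometric multiplicity = 2

Determining the block sizes for each eigenvalue:
  λ = -1: with am = 5 and gm = 2, the partition is not yet determined (e.g. several partitions of 5 into 2 parts exist). Let N = A − (-1)·I. Computing rank(N^1) = 3, rank(N^2) = 1, rank(N^3) = 0; the number of blocks of size ≥ j is rank(N^{j−1}) − rank(N^j), giving [2, 2, 1]. So we have 1 block(s) of size 3, 1 block(s) of size 2 → block sizes [3, 2]

Assembling the blocks gives a Jordan form
J =
  [-1,  1,  0,  0,  0]
  [ 0, -1,  1,  0,  0]
  [ 0,  0, -1,  0,  0]
  [ 0,  0,  0, -1,  1]
  [ 0,  0,  0,  0, -1]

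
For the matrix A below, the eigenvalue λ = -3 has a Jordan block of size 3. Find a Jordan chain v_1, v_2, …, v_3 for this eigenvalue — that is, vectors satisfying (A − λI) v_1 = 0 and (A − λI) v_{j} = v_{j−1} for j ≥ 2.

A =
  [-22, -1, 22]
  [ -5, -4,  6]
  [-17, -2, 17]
A Jordan chain for λ = -3 of length 3:
v_1 = (-8, -2, -7)ᵀ
v_2 = (-19, -5, -17)ᵀ
v_3 = (1, 0, 0)ᵀ

Let N = A − (-3)·I. We want v_3 with N^3 v_3 = 0 but N^2 v_3 ≠ 0; then v_{j-1} := N · v_j for j = 3, …, 2.

Pick v_3 = (1, 0, 0)ᵀ.
Then v_2 = N · v_3 = (-19, -5, -17)ᵀ.
Then v_1 = N · v_2 = (-8, -2, -7)ᵀ.

Sanity check: (A − (-3)·I) v_1 = (0, 0, 0)ᵀ = 0. ✓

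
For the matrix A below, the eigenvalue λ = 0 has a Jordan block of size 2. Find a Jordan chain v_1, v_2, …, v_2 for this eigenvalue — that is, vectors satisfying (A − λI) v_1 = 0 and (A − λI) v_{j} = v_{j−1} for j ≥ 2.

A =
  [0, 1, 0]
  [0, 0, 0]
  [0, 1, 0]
A Jordan chain for λ = 0 of length 2:
v_1 = (1, 0, 1)ᵀ
v_2 = (0, 1, 0)ᵀ

Let N = A − (0)·I. We want v_2 with N^2 v_2 = 0 but N^1 v_2 ≠ 0; then v_{j-1} := N · v_j for j = 2, …, 2.

Pick v_2 = (0, 1, 0)ᵀ.
Then v_1 = N · v_2 = (1, 0, 1)ᵀ.

Sanity check: (A − (0)·I) v_1 = (0, 0, 0)ᵀ = 0. ✓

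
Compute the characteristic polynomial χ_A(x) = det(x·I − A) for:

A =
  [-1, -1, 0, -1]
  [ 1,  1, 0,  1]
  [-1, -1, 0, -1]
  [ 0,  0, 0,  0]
x^4

Expanding det(x·I − A) (e.g. by cofactor expansion or by noting that A is similar to its Jordan form J, which has the same characteristic polynomial as A) gives
  χ_A(x) = x^4
which factors as x^4. The eigenvalues (with algebraic multiplicities) are λ = 0 with multiplicity 4.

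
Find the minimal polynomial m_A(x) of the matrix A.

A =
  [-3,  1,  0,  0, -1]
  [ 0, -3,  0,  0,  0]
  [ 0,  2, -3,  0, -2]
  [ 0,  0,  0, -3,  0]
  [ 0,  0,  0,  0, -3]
x^2 + 6*x + 9

The characteristic polynomial is χ_A(x) = (x + 3)^5, so the eigenvalues are known. The minimal polynomial is
  m_A(x) = Π_λ (x − λ)^{k_λ}
where k_λ is the size of the *largest* Jordan block for λ (equivalently, the smallest k with (A − λI)^k v = 0 for every generalised eigenvector v of λ).

  λ = -3: largest Jordan block has size 2, contributing (x + 3)^2

So m_A(x) = (x + 3)^2 = x^2 + 6*x + 9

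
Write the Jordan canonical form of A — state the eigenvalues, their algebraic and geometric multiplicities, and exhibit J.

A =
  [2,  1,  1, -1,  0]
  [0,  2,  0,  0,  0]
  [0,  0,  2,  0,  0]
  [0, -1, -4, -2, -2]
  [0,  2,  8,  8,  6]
J_3(2) ⊕ J_1(2) ⊕ J_1(2)

The characteristic polynomial is
  det(x·I − A) = x^5 - 10*x^4 + 40*x^3 - 80*x^2 + 80*x - 32 = (x - 2)^5

Eigenvalues and multiplicities (the geometric multiplicity of λ is n − rank(A − λI), which equals the number of Jordan blocks for λ):
  λ = 2: algebraic multiplicity = 5, geometric multiplicity = 3

Determining the block sizes for each eigenvalue:
  λ = 2: with am = 5 and gm = 3, the partition is not yet determined (e.g. several partitions of 5 into 3 parts exist). Let N = A − (2)·I. Computing rank(N^1) = 2, rank(N^2) = 1, rank(N^3) = 0; the number of blocks of size ≥ j is rank(N^{j−1}) − rank(N^j), giving [3, 1, 1]. So we have 1 block(s) of size 3, 2 block(s) of size 1 → block sizes [3, 1, 1]

Assembling the blocks gives a Jordan form
J =
  [2, 1, 0, 0, 0]
  [0, 2, 1, 0, 0]
  [0, 0, 2, 0, 0]
  [0, 0, 0, 2, 0]
  [0, 0, 0, 0, 2]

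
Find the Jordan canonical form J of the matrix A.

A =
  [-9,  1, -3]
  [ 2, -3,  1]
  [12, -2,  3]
J_3(-3)

The characteristic polynomial is
  det(x·I − A) = x^3 + 9*x^2 + 27*x + 27 = (x + 3)^3

Eigenvalues and multiplicities (the geometric multiplicity of λ is n − rank(A − λI), which equals the number of Jordan blocks for λ):
  λ = -3: algebraic multiplicity = 3, geometric multiplicity = 1

Determining the block sizes for each eigenvalue:
  λ = -3: one block (gm = 1), so the single block has size am = 3 → block sizes [3]

Assembling the blocks gives a Jordan form
J =
  [-3,  1,  0]
  [ 0, -3,  1]
  [ 0,  0, -3]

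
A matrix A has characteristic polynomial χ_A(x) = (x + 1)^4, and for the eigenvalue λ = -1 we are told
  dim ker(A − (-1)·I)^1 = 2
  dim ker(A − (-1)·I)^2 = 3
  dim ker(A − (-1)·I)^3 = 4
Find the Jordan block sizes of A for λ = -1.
Block sizes for λ = -1: [3, 1]

From the dimensions of kernels of powers, the number of Jordan blocks of size at least j is d_j − d_{j−1} where d_j = dim ker(N^j) (with d_0 = 0). Computing the differences gives [2, 1, 1].
The number of blocks of size exactly k is (#blocks of size ≥ k) − (#blocks of size ≥ k + 1), so the partition is: 1 block(s) of size 1, 1 block(s) of size 3.
In nonincreasing order the block sizes are [3, 1].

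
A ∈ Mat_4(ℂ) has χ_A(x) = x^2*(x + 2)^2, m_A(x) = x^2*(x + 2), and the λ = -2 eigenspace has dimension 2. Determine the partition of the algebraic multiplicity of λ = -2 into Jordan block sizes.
Block sizes for λ = -2: [1, 1]

Step 1 — from the characteristic polynomial, algebraic multiplicity of λ = -2 is 2. From dim ker(A − (-2)·I) = 2, there are exactly 2 Jordan blocks for λ = -2.
Step 2 — from the minimal polynomial, the factor (x + 2) tells us the largest block for λ = -2 has size 1.
Step 3 — with total size 2, 2 blocks, and largest block 1, the block sizes (in nonincreasing order) are [1, 1].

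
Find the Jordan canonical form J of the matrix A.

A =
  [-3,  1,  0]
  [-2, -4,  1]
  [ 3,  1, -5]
J_3(-4)

The characteristic polynomial is
  det(x·I − A) = x^3 + 12*x^2 + 48*x + 64 = (x + 4)^3

Eigenvalues and multiplicities (the geometric multiplicity of λ is n − rank(A − λI), which equals the number of Jordan blocks for λ):
  λ = -4: algebraic multiplicity = 3, geometric multiplicity = 1

Determining the block sizes for each eigenvalue:
  λ = -4: one block (gm = 1), so the single block has size am = 3 → block sizes [3]

Assembling the blocks gives a Jordan form
J =
  [-4,  1,  0]
  [ 0, -4,  1]
  [ 0,  0, -4]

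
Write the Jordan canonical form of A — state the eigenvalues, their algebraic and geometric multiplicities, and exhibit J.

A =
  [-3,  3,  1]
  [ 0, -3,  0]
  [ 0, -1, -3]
J_3(-3)

The characteristic polynomial is
  det(x·I − A) = x^3 + 9*x^2 + 27*x + 27 = (x + 3)^3

Eigenvalues and multiplicities (the geometric multiplicity of λ is n − rank(A − λI), which equals the number of Jordan blocks for λ):
  λ = -3: algebraic multiplicity = 3, geometric multiplicity = 1

Determining the block sizes for each eigenvalue:
  λ = -3: one block (gm = 1), so the single block has size am = 3 → block sizes [3]

Assembling the blocks gives a Jordan form
J =
  [-3,  1,  0]
  [ 0, -3,  1]
  [ 0,  0, -3]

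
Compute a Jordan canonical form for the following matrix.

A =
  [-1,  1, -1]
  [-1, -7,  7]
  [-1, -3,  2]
J_3(-2)

The characteristic polynomial is
  det(x·I − A) = x^3 + 6*x^2 + 12*x + 8 = (x + 2)^3

Eigenvalues and multiplicities (the geometric multiplicity of λ is n − rank(A − λI), which equals the number of Jordan blocks for λ):
  λ = -2: algebraic multiplicity = 3, geometric multiplicity = 1

Determining the block sizes for each eigenvalue:
  λ = -2: one block (gm = 1), so the single block has size am = 3 → block sizes [3]

Assembling the blocks gives a Jordan form
J =
  [-2,  1,  0]
  [ 0, -2,  1]
  [ 0,  0, -2]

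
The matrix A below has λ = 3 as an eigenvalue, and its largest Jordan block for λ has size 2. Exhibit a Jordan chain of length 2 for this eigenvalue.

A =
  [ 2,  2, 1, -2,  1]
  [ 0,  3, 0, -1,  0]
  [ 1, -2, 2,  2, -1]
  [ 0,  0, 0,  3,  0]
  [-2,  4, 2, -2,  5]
A Jordan chain for λ = 3 of length 2:
v_1 = (-1, 0, 1, 0, -2)ᵀ
v_2 = (1, 0, 0, 0, 0)ᵀ

Let N = A − (3)·I. We want v_2 with N^2 v_2 = 0 but N^1 v_2 ≠ 0; then v_{j-1} := N · v_j for j = 2, …, 2.

Pick v_2 = (1, 0, 0, 0, 0)ᵀ.
Then v_1 = N · v_2 = (-1, 0, 1, 0, -2)ᵀ.

Sanity check: (A − (3)·I) v_1 = (0, 0, 0, 0, 0)ᵀ = 0. ✓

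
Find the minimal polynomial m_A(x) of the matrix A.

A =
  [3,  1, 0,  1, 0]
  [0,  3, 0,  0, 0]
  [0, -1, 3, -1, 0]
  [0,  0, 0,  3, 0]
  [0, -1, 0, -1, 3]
x^2 - 6*x + 9

The characteristic polynomial is χ_A(x) = (x - 3)^5, so the eigenvalues are known. The minimal polynomial is
  m_A(x) = Π_λ (x − λ)^{k_λ}
where k_λ is the size of the *largest* Jordan block for λ (equivalently, the smallest k with (A − λI)^k v = 0 for every generalised eigenvector v of λ).

  λ = 3: largest Jordan block has size 2, contributing (x − 3)^2

So m_A(x) = (x - 3)^2 = x^2 - 6*x + 9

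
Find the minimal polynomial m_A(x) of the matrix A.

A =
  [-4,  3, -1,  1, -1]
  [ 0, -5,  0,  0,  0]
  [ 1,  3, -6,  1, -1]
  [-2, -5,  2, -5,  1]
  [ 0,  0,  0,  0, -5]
x^3 + 15*x^2 + 75*x + 125

The characteristic polynomial is χ_A(x) = (x + 5)^5, so the eigenvalues are known. The minimal polynomial is
  m_A(x) = Π_λ (x − λ)^{k_λ}
where k_λ is the size of the *largest* Jordan block for λ (equivalently, the smallest k with (A − λI)^k v = 0 for every generalised eigenvector v of λ).

  λ = -5: largest Jordan block has size 3, contributing (x + 5)^3

So m_A(x) = (x + 5)^3 = x^3 + 15*x^2 + 75*x + 125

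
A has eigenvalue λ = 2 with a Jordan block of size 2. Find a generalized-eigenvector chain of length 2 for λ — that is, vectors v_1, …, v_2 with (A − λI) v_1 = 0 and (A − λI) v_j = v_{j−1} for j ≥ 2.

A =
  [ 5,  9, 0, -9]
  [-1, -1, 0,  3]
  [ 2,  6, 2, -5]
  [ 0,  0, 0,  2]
A Jordan chain for λ = 2 of length 2:
v_1 = (3, -1, 2, 0)ᵀ
v_2 = (1, 0, 0, 0)ᵀ

Let N = A − (2)·I. We want v_2 with N^2 v_2 = 0 but N^1 v_2 ≠ 0; then v_{j-1} := N · v_j for j = 2, …, 2.

Pick v_2 = (1, 0, 0, 0)ᵀ.
Then v_1 = N · v_2 = (3, -1, 2, 0)ᵀ.

Sanity check: (A − (2)·I) v_1 = (0, 0, 0, 0)ᵀ = 0. ✓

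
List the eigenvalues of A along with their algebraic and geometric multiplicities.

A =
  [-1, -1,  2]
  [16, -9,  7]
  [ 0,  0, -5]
λ = -5: alg = 3, geom = 1

Step 1 — factor the characteristic polynomial to read off the algebraic multiplicities:
  χ_A(x) = (x + 5)^3

Step 2 — compute geometric multiplicities via the rank-nullity identity g(λ) = n − rank(A − λI):
  rank(A − (-5)·I) = 2, so dim ker(A − (-5)·I) = n − 2 = 1

Summary:
  λ = -5: algebraic multiplicity = 3, geometric multiplicity = 1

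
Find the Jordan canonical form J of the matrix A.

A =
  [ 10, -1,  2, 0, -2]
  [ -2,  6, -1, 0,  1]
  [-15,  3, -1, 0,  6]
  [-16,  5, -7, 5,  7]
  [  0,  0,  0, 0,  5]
J_3(5) ⊕ J_1(5) ⊕ J_1(5)

The characteristic polynomial is
  det(x·I − A) = x^5 - 25*x^4 + 250*x^3 - 1250*x^2 + 3125*x - 3125 = (x - 5)^5

Eigenvalues and multiplicities (the geometric multiplicity of λ is n − rank(A − λI), which equals the number of Jordan blocks for λ):
  λ = 5: algebraic multiplicity = 5, geometric multiplicity = 3

Determining the block sizes for each eigenvalue:
  λ = 5: with am = 5 and gm = 3, the partition is not yet determined (e.g. several partitions of 5 into 3 parts exist). Let N = A − (5)·I. Computing rank(N^1) = 2, rank(N^2) = 1, rank(N^3) = 0; the number of blocks of size ≥ j is rank(N^{j−1}) − rank(N^j), giving [3, 1, 1]. So we have 1 block(s) of size 3, 2 block(s) of size 1 → block sizes [3, 1, 1]

Assembling the blocks gives a Jordan form
J =
  [5, 1, 0, 0, 0]
  [0, 5, 1, 0, 0]
  [0, 0, 5, 0, 0]
  [0, 0, 0, 5, 0]
  [0, 0, 0, 0, 5]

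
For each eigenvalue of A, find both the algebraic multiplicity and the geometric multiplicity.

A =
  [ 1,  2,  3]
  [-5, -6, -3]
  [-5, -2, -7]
λ = -4: alg = 3, geom = 2

Step 1 — factor the characteristic polynomial to read off the algebraic multiplicities:
  χ_A(x) = (x + 4)^3

Step 2 — compute geometric multiplicities via the rank-nullity identity g(λ) = n − rank(A − λI):
  rank(A − (-4)·I) = 1, so dim ker(A − (-4)·I) = n − 1 = 2

Summary:
  λ = -4: algebraic multiplicity = 3, geometric multiplicity = 2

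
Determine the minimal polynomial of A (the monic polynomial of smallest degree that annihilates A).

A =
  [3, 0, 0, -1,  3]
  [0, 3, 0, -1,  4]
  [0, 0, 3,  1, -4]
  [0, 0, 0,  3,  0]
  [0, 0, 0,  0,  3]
x^2 - 6*x + 9

The characteristic polynomial is χ_A(x) = (x - 3)^5, so the eigenvalues are known. The minimal polynomial is
  m_A(x) = Π_λ (x − λ)^{k_λ}
where k_λ is the size of the *largest* Jordan block for λ (equivalently, the smallest k with (A − λI)^k v = 0 for every generalised eigenvector v of λ).

  λ = 3: largest Jordan block has size 2, contributing (x − 3)^2

So m_A(x) = (x - 3)^2 = x^2 - 6*x + 9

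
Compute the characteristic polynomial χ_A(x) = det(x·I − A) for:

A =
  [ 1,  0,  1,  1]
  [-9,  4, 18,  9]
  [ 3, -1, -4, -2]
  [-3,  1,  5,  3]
x^4 - 4*x^3 + 6*x^2 - 4*x + 1

Expanding det(x·I − A) (e.g. by cofactor expansion or by noting that A is similar to its Jordan form J, which has the same characteristic polynomial as A) gives
  χ_A(x) = x^4 - 4*x^3 + 6*x^2 - 4*x + 1
which factors as (x - 1)^4. The eigenvalues (with algebraic multiplicities) are λ = 1 with multiplicity 4.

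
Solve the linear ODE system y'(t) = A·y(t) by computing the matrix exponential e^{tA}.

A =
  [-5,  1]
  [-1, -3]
e^{tA} =
  [-t*exp(-4*t) + exp(-4*t), t*exp(-4*t)]
  [-t*exp(-4*t), t*exp(-4*t) + exp(-4*t)]

Strategy: write A = P · J · P⁻¹ where J is a Jordan canonical form, so e^{tA} = P · e^{tJ} · P⁻¹, and e^{tJ} can be computed block-by-block.

A has Jordan form
J =
  [-4,  1]
  [ 0, -4]
(up to reordering of blocks).

Per-block formulas:
  For a 2×2 Jordan block J_2(-4): exp(t · J_2(-4)) = e^(-4t)·(I + t·N), where N is the 2×2 nilpotent shift.

After assembling e^{tJ} and conjugating by P, we get:

e^{tA} =
  [-t*exp(-4*t) + exp(-4*t), t*exp(-4*t)]
  [-t*exp(-4*t), t*exp(-4*t) + exp(-4*t)]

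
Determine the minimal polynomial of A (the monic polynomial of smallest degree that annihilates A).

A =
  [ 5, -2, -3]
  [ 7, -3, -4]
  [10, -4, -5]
x^3 + 3*x^2 + 3*x + 1

The characteristic polynomial is χ_A(x) = (x + 1)^3, so the eigenvalues are known. The minimal polynomial is
  m_A(x) = Π_λ (x − λ)^{k_λ}
where k_λ is the size of the *largest* Jordan block for λ (equivalently, the smallest k with (A − λI)^k v = 0 for every generalised eigenvector v of λ).

  λ = -1: largest Jordan block has size 3, contributing (x + 1)^3

So m_A(x) = (x + 1)^3 = x^3 + 3*x^2 + 3*x + 1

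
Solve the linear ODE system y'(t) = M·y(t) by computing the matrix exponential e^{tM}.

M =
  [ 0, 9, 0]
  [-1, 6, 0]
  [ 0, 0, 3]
e^{tM} =
  [-3*t*exp(3*t) + exp(3*t), 9*t*exp(3*t), 0]
  [-t*exp(3*t), 3*t*exp(3*t) + exp(3*t), 0]
  [0, 0, exp(3*t)]

Strategy: write M = P · J · P⁻¹ where J is a Jordan canonical form, so e^{tM} = P · e^{tJ} · P⁻¹, and e^{tJ} can be computed block-by-block.

M has Jordan form
J =
  [3, 1, 0]
  [0, 3, 0]
  [0, 0, 3]
(up to reordering of blocks).

Per-block formulas:
  For a 1×1 block at λ = 3: exp(t · [3]) = [e^(3t)].
  For a 2×2 Jordan block J_2(3): exp(t · J_2(3)) = e^(3t)·(I + t·N), where N is the 2×2 nilpotent shift.

After assembling e^{tJ} and conjugating by P, we get:

e^{tM} =
  [-3*t*exp(3*t) + exp(3*t), 9*t*exp(3*t), 0]
  [-t*exp(3*t), 3*t*exp(3*t) + exp(3*t), 0]
  [0, 0, exp(3*t)]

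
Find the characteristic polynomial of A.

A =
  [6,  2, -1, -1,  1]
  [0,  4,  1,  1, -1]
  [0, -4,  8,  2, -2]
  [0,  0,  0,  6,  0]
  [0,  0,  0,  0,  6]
x^5 - 30*x^4 + 360*x^3 - 2160*x^2 + 6480*x - 7776

Expanding det(x·I − A) (e.g. by cofactor expansion or by noting that A is similar to its Jordan form J, which has the same characteristic polynomial as A) gives
  χ_A(x) = x^5 - 30*x^4 + 360*x^3 - 2160*x^2 + 6480*x - 7776
which factors as (x - 6)^5. The eigenvalues (with algebraic multiplicities) are λ = 6 with multiplicity 5.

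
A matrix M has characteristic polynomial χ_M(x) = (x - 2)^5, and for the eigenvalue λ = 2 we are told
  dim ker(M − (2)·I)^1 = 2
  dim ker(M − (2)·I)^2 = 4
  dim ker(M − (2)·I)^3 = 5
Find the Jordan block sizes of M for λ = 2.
Block sizes for λ = 2: [3, 2]

From the dimensions of kernels of powers, the number of Jordan blocks of size at least j is d_j − d_{j−1} where d_j = dim ker(N^j) (with d_0 = 0). Computing the differences gives [2, 2, 1].
The number of blocks of size exactly k is (#blocks of size ≥ k) − (#blocks of size ≥ k + 1), so the partition is: 1 block(s) of size 2, 1 block(s) of size 3.
In nonincreasing order the block sizes are [3, 2].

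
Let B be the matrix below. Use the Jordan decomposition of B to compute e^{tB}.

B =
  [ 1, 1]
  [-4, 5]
e^{tB} =
  [-2*t*exp(3*t) + exp(3*t), t*exp(3*t)]
  [-4*t*exp(3*t), 2*t*exp(3*t) + exp(3*t)]

Strategy: write B = P · J · P⁻¹ where J is a Jordan canonical form, so e^{tB} = P · e^{tJ} · P⁻¹, and e^{tJ} can be computed block-by-block.

B has Jordan form
J =
  [3, 1]
  [0, 3]
(up to reordering of blocks).

Per-block formulas:
  For a 2×2 Jordan block J_2(3): exp(t · J_2(3)) = e^(3t)·(I + t·N), where N is the 2×2 nilpotent shift.

After assembling e^{tJ} and conjugating by P, we get:

e^{tB} =
  [-2*t*exp(3*t) + exp(3*t), t*exp(3*t)]
  [-4*t*exp(3*t), 2*t*exp(3*t) + exp(3*t)]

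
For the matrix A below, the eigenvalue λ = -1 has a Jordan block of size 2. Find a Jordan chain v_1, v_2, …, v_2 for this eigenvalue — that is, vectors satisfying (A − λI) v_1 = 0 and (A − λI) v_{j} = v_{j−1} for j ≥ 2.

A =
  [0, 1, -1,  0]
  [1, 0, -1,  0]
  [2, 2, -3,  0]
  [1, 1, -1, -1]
A Jordan chain for λ = -1 of length 2:
v_1 = (1, 1, 2, 1)ᵀ
v_2 = (1, 0, 0, 0)ᵀ

Let N = A − (-1)·I. We want v_2 with N^2 v_2 = 0 but N^1 v_2 ≠ 0; then v_{j-1} := N · v_j for j = 2, …, 2.

Pick v_2 = (1, 0, 0, 0)ᵀ.
Then v_1 = N · v_2 = (1, 1, 2, 1)ᵀ.

Sanity check: (A − (-1)·I) v_1 = (0, 0, 0, 0)ᵀ = 0. ✓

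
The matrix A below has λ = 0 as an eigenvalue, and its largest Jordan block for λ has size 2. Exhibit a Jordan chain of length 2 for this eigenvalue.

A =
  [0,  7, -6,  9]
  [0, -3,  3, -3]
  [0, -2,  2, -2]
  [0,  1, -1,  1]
A Jordan chain for λ = 0 of length 2:
v_1 = (7, -3, -2, 1)ᵀ
v_2 = (0, 1, 0, 0)ᵀ

Let N = A − (0)·I. We want v_2 with N^2 v_2 = 0 but N^1 v_2 ≠ 0; then v_{j-1} := N · v_j for j = 2, …, 2.

Pick v_2 = (0, 1, 0, 0)ᵀ.
Then v_1 = N · v_2 = (7, -3, -2, 1)ᵀ.

Sanity check: (A − (0)·I) v_1 = (0, 0, 0, 0)ᵀ = 0. ✓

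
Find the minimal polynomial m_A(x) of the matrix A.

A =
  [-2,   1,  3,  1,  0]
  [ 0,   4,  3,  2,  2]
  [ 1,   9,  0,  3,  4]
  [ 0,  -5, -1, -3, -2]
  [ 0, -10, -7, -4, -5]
x^4 + 5*x^3 + 9*x^2 + 7*x + 2

The characteristic polynomial is χ_A(x) = (x + 1)^4*(x + 2), so the eigenvalues are known. The minimal polynomial is
  m_A(x) = Π_λ (x − λ)^{k_λ}
where k_λ is the size of the *largest* Jordan block for λ (equivalently, the smallest k with (A − λI)^k v = 0 for every generalised eigenvector v of λ).

  λ = -2: largest Jordan block has size 1, contributing (x + 2)
  λ = -1: largest Jordan block has size 3, contributing (x + 1)^3

So m_A(x) = (x + 1)^3*(x + 2) = x^4 + 5*x^3 + 9*x^2 + 7*x + 2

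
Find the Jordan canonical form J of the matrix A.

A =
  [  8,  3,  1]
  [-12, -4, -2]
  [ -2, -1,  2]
J_3(2)

The characteristic polynomial is
  det(x·I − A) = x^3 - 6*x^2 + 12*x - 8 = (x - 2)^3

Eigenvalues and multiplicities (the geometric multiplicity of λ is n − rank(A − λI), which equals the number of Jordan blocks for λ):
  λ = 2: algebraic multiplicity = 3, geometric multiplicity = 1

Determining the block sizes for each eigenvalue:
  λ = 2: one block (gm = 1), so the single block has size am = 3 → block sizes [3]

Assembling the blocks gives a Jordan form
J =
  [2, 1, 0]
  [0, 2, 1]
  [0, 0, 2]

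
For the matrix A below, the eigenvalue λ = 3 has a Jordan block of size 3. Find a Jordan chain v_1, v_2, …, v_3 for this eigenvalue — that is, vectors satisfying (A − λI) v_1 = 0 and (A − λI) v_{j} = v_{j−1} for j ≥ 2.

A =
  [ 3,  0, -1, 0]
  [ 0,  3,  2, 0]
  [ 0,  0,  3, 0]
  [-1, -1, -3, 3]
A Jordan chain for λ = 3 of length 3:
v_1 = (0, 0, 0, -1)ᵀ
v_2 = (-1, 2, 0, -3)ᵀ
v_3 = (0, 0, 1, 0)ᵀ

Let N = A − (3)·I. We want v_3 with N^3 v_3 = 0 but N^2 v_3 ≠ 0; then v_{j-1} := N · v_j for j = 3, …, 2.

Pick v_3 = (0, 0, 1, 0)ᵀ.
Then v_2 = N · v_3 = (-1, 2, 0, -3)ᵀ.
Then v_1 = N · v_2 = (0, 0, 0, -1)ᵀ.

Sanity check: (A − (3)·I) v_1 = (0, 0, 0, 0)ᵀ = 0. ✓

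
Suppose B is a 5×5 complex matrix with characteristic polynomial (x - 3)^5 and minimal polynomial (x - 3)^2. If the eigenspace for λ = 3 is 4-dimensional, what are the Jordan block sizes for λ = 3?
Block sizes for λ = 3: [2, 1, 1, 1]

Step 1 — from the characteristic polynomial, algebraic multiplicity of λ = 3 is 5. From dim ker(B − (3)·I) = 4, there are exactly 4 Jordan blocks for λ = 3.
Step 2 — from the minimal polynomial, the factor (x − 3)^2 tells us the largest block for λ = 3 has size 2.
Step 3 — with total size 5, 4 blocks, and largest block 2, the block sizes (in nonincreasing order) are [2, 1, 1, 1].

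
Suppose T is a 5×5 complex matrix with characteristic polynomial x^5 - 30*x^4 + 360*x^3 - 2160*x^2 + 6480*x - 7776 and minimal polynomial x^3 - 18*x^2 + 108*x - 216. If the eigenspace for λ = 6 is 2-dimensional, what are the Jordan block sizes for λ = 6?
Block sizes for λ = 6: [3, 2]

Step 1 — from the characteristic polynomial, algebraic multiplicity of λ = 6 is 5. From dim ker(T − (6)·I) = 2, there are exactly 2 Jordan blocks for λ = 6.
Step 2 — from the minimal polynomial, the factor (x − 6)^3 tells us the largest block for λ = 6 has size 3.
Step 3 — with total size 5, 2 blocks, and largest block 3, the block sizes (in nonincreasing order) are [3, 2].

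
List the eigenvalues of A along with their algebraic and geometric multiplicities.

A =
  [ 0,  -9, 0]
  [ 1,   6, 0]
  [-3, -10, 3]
λ = 3: alg = 3, geom = 1

Step 1 — factor the characteristic polynomial to read off the algebraic multiplicities:
  χ_A(x) = (x - 3)^3

Step 2 — compute geometric multiplicities via the rank-nullity identity g(λ) = n − rank(A − λI):
  rank(A − (3)·I) = 2, so dim ker(A − (3)·I) = n − 2 = 1

Summary:
  λ = 3: algebraic multiplicity = 3, geometric multiplicity = 1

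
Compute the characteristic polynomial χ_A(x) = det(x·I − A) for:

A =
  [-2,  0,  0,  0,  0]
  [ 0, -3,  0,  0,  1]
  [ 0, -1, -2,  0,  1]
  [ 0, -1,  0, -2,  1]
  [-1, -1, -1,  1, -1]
x^5 + 10*x^4 + 40*x^3 + 80*x^2 + 80*x + 32

Expanding det(x·I − A) (e.g. by cofactor expansion or by noting that A is similar to its Jordan form J, which has the same characteristic polynomial as A) gives
  χ_A(x) = x^5 + 10*x^4 + 40*x^3 + 80*x^2 + 80*x + 32
which factors as (x + 2)^5. The eigenvalues (with algebraic multiplicities) are λ = -2 with multiplicity 5.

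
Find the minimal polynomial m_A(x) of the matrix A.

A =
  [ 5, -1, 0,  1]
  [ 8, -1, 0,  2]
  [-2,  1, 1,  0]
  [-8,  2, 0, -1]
x^2 - 2*x + 1

The characteristic polynomial is χ_A(x) = (x - 1)^4, so the eigenvalues are known. The minimal polynomial is
  m_A(x) = Π_λ (x − λ)^{k_λ}
where k_λ is the size of the *largest* Jordan block for λ (equivalently, the smallest k with (A − λI)^k v = 0 for every generalised eigenvector v of λ).

  λ = 1: largest Jordan block has size 2, contributing (x − 1)^2

So m_A(x) = (x - 1)^2 = x^2 - 2*x + 1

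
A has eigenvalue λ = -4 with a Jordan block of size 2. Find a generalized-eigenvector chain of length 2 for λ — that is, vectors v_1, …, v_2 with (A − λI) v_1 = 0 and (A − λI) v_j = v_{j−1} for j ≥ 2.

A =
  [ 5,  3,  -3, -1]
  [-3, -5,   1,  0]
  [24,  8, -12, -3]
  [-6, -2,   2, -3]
A Jordan chain for λ = -4 of length 2:
v_1 = (3, -3, 6, 0)ᵀ
v_2 = (1, 0, 0, 6)ᵀ

Let N = A − (-4)·I. We want v_2 with N^2 v_2 = 0 but N^1 v_2 ≠ 0; then v_{j-1} := N · v_j for j = 2, …, 2.

Pick v_2 = (1, 0, 0, 6)ᵀ.
Then v_1 = N · v_2 = (3, -3, 6, 0)ᵀ.

Sanity check: (A − (-4)·I) v_1 = (0, 0, 0, 0)ᵀ = 0. ✓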